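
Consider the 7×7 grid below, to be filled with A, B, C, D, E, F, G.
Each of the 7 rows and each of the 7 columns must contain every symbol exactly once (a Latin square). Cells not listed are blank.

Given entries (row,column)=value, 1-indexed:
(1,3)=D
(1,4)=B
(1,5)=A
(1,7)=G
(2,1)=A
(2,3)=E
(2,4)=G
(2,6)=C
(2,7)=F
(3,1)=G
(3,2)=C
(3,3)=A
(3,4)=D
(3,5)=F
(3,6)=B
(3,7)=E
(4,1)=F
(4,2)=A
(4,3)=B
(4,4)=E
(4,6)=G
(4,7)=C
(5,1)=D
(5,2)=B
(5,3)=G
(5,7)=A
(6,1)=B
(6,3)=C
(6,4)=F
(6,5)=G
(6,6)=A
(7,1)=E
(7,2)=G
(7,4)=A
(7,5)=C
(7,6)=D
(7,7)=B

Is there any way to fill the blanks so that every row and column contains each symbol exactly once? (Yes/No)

No row or column among the givens repeats a symbol, and propagating forced cells runs into no contradiction.
One valid completion exists (for instance, C F D B A E G / A D E G B C F / G C A D F B E / F A B E D G C / D B G C E F A / B E C F G A D / E G F A C D B).

Yes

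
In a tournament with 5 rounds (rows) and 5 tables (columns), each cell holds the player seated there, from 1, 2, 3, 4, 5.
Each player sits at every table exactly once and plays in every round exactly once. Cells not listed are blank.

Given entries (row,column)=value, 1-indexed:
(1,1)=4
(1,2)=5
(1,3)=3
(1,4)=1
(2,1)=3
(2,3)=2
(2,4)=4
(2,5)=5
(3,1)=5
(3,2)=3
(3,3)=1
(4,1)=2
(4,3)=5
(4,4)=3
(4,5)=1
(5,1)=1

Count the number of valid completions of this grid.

Round 1, table 5: eliminating its round and table leaves {2}.
Round 2, table 2: eliminating its round and table leaves {1}.
Round 3, table 4: eliminating its round and table leaves {2}.
Round 3, table 5: eliminating its round and table leaves {2, 4}.
Round 4, table 2: eliminating its round and table leaves {4}.
Round 5, table 2: eliminating its round and table leaves {2, 4}.
Round 5, table 3: eliminating its round and table leaves {4}.
Round 5, table 4: eliminating its round and table leaves {2, 5}.
Round 5, table 5: eliminating its round and table leaves {2, 3, 4}.
Only one assignment across all blanks avoids any round or table repeat, giving 1 completion.

1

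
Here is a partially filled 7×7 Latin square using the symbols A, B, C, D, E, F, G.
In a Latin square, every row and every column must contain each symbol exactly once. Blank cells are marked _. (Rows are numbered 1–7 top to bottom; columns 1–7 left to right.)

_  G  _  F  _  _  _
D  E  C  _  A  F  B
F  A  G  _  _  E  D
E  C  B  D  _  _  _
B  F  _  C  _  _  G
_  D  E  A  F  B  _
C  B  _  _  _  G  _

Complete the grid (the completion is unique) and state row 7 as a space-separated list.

C B F E D G A

Row 7, column 4: row 7 has {B, C, G} and column 4 has {A, C, D, F}, leaving only E.
Row 7, column 5: row 7 has {B, C, E, G} and column 5 has {A, F}, leaving only D.
Row 1, column 1: row 1 has {F, G} and column 1 has {B, C, D, E, F}, leaving only A.
Row 1, column 3: row 1 has {A, F, G} and column 3 has {B, C, E, G}, leaving only D.
Row 1, column 6: row 1 has {A, D, F, G} and column 6 has {B, E, F, G}, leaving only C.
Row 1, column 7: row 1 has {A, C, D, F, G} and column 7 has {B, D, G}, leaving only E.
Row 1, column 5: row 1 has {A, C, D, E, F, G} and column 5 has {A, D, F}, leaving only B.
Row 2, column 4: row 2 has {A, B, C, D, E, F} and column 4 has {A, C, D, E, F}, leaving only G.
Row 3, column 4: row 3 has {A, D, E, F, G} and column 4 has {A, C, D, E, F, G}, leaving only B.
Row 3, column 5: row 3 has {A, B, D, E, F, G} and column 5 has {A, B, D, F}, leaving only C.
Row 4, column 5: row 4 has {B, C, D, E} and column 5 has {A, B, C, D, F}, leaving only G.
Row 4, column 6: row 4 has {B, C, D, E, G} and column 6 has {B, C, E, F, G}, leaving only A.
Row 4, column 7: row 4 has {A, B, C, D, E, G} and column 7 has {B, D, E, G}, leaving only F.
Row 7, column 7: row 7 has {B, C, D, E, G} and column 7 has {B, D, E, F, G}, leaving only A.
Row 7, column 3: row 7 has {A, B, C, D, E, G} and column 3 has {B, C, D, E, G}, leaving only F.
So row 7 reads: C B F E D G A.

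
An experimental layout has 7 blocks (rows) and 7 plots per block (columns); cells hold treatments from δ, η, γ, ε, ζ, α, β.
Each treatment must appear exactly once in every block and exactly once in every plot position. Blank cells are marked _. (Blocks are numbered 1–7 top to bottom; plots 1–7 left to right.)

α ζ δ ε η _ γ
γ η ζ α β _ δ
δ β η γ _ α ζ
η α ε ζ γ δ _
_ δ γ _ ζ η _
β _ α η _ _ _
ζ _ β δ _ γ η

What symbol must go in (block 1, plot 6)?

β

Block 1 already has {δ, η, γ, ε, ζ, α} and plot 6 already has {δ, η, γ, α}, so block 1, plot 6 must be β.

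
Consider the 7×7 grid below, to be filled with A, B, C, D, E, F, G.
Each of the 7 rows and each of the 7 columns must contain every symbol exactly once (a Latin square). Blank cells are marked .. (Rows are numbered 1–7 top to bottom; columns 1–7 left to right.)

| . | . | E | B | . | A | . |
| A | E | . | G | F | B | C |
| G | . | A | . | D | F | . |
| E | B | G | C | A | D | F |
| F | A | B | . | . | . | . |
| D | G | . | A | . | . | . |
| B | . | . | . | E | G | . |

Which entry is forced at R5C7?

G

Row 1, column 1: row 1 has {A, B, E} and column 1 has {A, B, D, E, F, G}, leaving only C.
Row 1, column 5: row 1 has {A, B, C, E} and column 5 has {A, D, E, F}, leaving only G.
Row 1, column 7: row 1 has {A, B, C, E, G} and column 7 has {C, F}, leaving only D.
Row 1, column 2: row 1 has {A, B, C, D, E, G} and column 2 has {A, B, E, G}, leaving only F.
Row 2, column 3: row 2 has {A, B, C, E, F, G} and column 3 has {A, B, E, G}, leaving only D.
Row 3, column 2: row 3 has {A, D, F, G} and column 2 has {A, B, E, F, G}, leaving only C.
Row 3, column 4: row 3 has {A, C, D, F, G} and column 4 has {A, B, C, G}, leaving only E.
Row 3, column 7: row 3 has {A, C, D, E, F, G} and column 7 has {C, D, F}, leaving only B.
Row 5, column 4: row 5 has {A, B, F} and column 4 has {A, B, C, E, G}, leaving only D.
Row 5, column 5: row 5 has {A, B, D, F} and column 5 has {A, D, E, F, G}, leaving only C.
Row 5, column 6: row 5 has {A, B, C, D, F} and column 6 has {A, B, D, F, G}, leaving only E.
Row 5 already has {A, B, C, D, E, F} and column 7 already has {B, C, D, F}, so row 5, column 7 must be G.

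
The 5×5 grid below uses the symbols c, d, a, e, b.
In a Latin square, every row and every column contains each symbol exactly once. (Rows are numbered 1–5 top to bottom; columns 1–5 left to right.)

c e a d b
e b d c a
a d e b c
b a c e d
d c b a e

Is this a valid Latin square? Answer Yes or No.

Each row is a permutation of the 5 symbols, and so is each column.

Yes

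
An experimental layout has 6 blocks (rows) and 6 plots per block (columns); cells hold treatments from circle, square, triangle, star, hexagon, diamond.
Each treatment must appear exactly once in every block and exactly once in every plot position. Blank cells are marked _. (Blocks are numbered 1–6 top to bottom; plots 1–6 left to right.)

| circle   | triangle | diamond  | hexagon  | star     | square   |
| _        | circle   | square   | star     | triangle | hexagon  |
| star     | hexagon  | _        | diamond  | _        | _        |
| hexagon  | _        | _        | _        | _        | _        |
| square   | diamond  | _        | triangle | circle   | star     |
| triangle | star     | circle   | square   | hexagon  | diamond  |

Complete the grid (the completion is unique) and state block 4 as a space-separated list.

hexagon square star circle diamond triangle

Block 4, plot 2: block 4 has {hexagon} and plot 2 has {circle, triangle, star, hexagon, diamond}, leaving only square.
Block 4, plot 4: block 4 has {square, hexagon} and plot 4 has {square, triangle, star, hexagon, diamond}, leaving only circle.
Block 4, plot 5: block 4 has {circle, square, hexagon} and plot 5 has {circle, triangle, star, hexagon}, leaving only diamond.
Block 4, plot 6: block 4 has {circle, square, hexagon, diamond} and plot 6 has {square, star, hexagon, diamond}, leaving only triangle.
Block 4, plot 3: block 4 has {circle, square, triangle, hexagon, diamond} and plot 3 has {circle, square, diamond}, leaving only star.
So block 4 reads: hexagon square star circle diamond triangle.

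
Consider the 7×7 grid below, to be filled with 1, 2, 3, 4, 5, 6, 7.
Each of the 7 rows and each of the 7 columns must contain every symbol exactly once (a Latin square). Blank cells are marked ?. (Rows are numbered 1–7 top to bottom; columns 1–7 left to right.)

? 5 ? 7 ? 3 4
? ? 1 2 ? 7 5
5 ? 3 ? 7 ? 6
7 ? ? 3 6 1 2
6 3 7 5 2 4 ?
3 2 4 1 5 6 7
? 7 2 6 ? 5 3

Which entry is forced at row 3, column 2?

Row 1, column 3: row 1 has {3, 4, 5, 7} and column 3 has {1, 2, 3, 4, 7}, leaving only 6.
Row 1, column 5: row 1 has {3, 4, 5, 6, 7} and column 5 has {2, 5, 6, 7}, leaving only 1.
Row 1, column 1: row 1 has {1, 3, 4, 5, 6, 7} and column 1 has {3, 5, 6, 7}, leaving only 2.
Row 2, column 1: row 2 has {1, 2, 5, 7} and column 1 has {2, 3, 5, 6, 7}, leaving only 4.
Row 2, column 2: row 2 has {1, 2, 4, 5, 7} and column 2 has {2, 3, 5, 7}, leaving only 6.
Row 2, column 5: row 2 has {1, 2, 4, 5, 6, 7} and column 5 has {1, 2, 5, 6, 7}, leaving only 3.
Row 3, column 4: row 3 has {3, 5, 6, 7} and column 4 has {1, 2, 3, 5, 6, 7}, leaving only 4.
Row 3 already has {3, 4, 5, 6, 7} and column 2 already has {2, 3, 5, 6, 7}, so row 3, column 2 must be 1.

1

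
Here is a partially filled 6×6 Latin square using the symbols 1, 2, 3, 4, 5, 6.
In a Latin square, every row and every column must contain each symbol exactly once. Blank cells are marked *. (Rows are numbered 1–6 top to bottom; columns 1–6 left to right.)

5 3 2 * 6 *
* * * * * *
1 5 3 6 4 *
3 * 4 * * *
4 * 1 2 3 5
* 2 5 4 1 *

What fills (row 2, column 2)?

4

Row 1, column 4: row 1 has {2, 3, 5, 6} and column 4 has {2, 4, 6}, leaving only 1.
Row 1, column 6: row 1 has {1, 2, 3, 5, 6} and column 6 has {5}, leaving only 4.
Row 2, column 3: row 2 has {} and column 3 has {1, 2, 3, 4, 5}, leaving only 6.
Row 2, column 1: row 2 has {6} and column 1 has {1, 3, 4, 5}, leaving only 2.
Row 2, column 5: row 2 has {2, 6} and column 5 has {1, 3, 4, 6}, leaving only 5.
Row 2, column 4: row 2 has {2, 5, 6} and column 4 has {1, 2, 4, 6}, leaving only 3.
Row 2, column 6: row 2 has {2, 3, 5, 6} and column 6 has {4, 5}, leaving only 1.
Row 2 already has {1, 2, 3, 5, 6} and column 2 already has {2, 3, 5}, so row 2, column 2 must be 4.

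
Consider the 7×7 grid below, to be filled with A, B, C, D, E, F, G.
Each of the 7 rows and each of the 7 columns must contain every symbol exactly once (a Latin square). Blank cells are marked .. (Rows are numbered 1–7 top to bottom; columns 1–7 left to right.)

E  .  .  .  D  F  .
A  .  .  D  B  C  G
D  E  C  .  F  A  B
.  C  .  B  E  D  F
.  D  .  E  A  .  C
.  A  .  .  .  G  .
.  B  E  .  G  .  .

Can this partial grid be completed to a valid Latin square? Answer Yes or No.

Row 7, column 6: row 7 together with column 6 already contain {A, B, C, D, E, F, G} — every symbol — so nothing can go there. The grid has no valid completion.

No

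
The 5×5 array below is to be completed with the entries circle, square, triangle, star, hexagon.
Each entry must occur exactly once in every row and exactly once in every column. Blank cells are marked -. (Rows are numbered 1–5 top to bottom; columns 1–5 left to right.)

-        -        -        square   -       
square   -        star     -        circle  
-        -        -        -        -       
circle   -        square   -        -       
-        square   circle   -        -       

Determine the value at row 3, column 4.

circle

Row 3, column 4 is narrowed to {circle, triangle, star, hexagon}.
If it were triangle, then row 3, column 2 would be left with no valid symbol.
If it were star, propagating the remaining blanks reaches a contradiction.
If it were hexagon, then row 3, column 2 would be left with no valid symbol.
So row 3, column 4 must be circle.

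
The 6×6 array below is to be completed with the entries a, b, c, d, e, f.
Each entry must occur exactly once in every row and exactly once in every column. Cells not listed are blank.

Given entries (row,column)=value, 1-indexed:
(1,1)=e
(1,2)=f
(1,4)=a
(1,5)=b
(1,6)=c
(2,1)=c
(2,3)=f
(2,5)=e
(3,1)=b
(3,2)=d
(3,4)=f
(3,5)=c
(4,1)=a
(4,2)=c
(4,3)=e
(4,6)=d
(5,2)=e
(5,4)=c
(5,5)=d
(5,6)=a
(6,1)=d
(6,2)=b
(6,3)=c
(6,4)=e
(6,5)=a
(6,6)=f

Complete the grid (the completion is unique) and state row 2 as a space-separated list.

c a f d e b

Row 2, column 2: row 2 has {c, e, f} and column 2 has {b, c, d, e, f}, leaving only a.
Row 2, column 6: row 2 has {a, c, e, f} and column 6 has {a, c, d, f}, leaving only b.
Row 2, column 4: row 2 has {a, b, c, e, f} and column 4 has {a, c, e, f}, leaving only d.
So row 2 reads: c a f d e b.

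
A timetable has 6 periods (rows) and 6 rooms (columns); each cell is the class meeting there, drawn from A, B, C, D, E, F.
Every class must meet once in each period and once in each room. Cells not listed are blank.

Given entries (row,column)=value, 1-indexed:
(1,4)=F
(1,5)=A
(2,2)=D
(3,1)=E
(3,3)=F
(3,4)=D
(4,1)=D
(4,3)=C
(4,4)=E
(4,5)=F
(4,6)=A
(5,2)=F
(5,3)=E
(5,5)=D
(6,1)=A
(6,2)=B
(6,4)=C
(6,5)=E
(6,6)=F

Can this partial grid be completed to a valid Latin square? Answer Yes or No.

No

Period 4, room 2: period 4 together with room 2 already contain {A, B, C, D, E, F} — every symbol — so nothing can go there. The grid has no valid completion.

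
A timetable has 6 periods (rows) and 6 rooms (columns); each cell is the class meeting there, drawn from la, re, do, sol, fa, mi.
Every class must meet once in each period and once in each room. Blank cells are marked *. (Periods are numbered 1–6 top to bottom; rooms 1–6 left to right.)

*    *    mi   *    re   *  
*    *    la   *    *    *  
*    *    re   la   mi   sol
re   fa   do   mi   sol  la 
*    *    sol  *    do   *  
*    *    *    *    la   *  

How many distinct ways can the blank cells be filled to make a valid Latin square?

20

Period 1, room 1: eliminating its period and room leaves {la, do, sol, fa}.
Period 1, room 2: eliminating its period and room leaves {la, do, sol}.
Period 1, room 4: eliminating its period and room leaves {do, sol, fa}.
Period 1, room 6: eliminating its period and room leaves {do, fa}.
Period 2, room 1: eliminating its period and room leaves {do, sol, fa, mi}.
Period 2, room 2: eliminating its period and room leaves {re, do, sol, mi}.
Period 2, room 4: eliminating its period and room leaves {re, do, sol, fa}.
Period 2, room 5: eliminating its period and room leaves {fa}.
Period 2, room 6: eliminating its period and room leaves {re, do, fa, mi}.
Period 3, room 1: eliminating its period and room leaves {do, fa}.
Period 3, room 2: eliminating its period and room leaves {do}.
Period 5, room 1: eliminating its period and room leaves {la, fa, mi}.
Period 5, room 2: eliminating its period and room leaves {la, re, mi}.
Period 5, room 4: eliminating its period and room leaves {re, fa}.
Period 5, room 6: eliminating its period and room leaves {re, fa, mi}.
Period 6, room 1: eliminating its period and room leaves {do, sol, fa, mi}.
Period 6, room 2: eliminating its period and room leaves {re, do, sol, mi}.
Period 6, room 3: eliminating its period and room leaves {fa}.
Period 6, room 4: eliminating its period and room leaves {re, do, sol, fa}.
Period 6, room 6: eliminating its period and room leaves {re, do, fa, mi}.
Enumerating the assignments across these blanks that avoid any period or room repeat gives 20 completions.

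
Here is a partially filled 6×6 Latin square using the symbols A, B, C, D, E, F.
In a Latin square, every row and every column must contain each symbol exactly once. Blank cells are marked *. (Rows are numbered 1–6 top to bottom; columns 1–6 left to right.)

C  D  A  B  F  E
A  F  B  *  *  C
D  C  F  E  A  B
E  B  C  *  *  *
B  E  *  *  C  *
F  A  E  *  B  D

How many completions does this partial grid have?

Row 2, column 4: eliminating its row and column leaves {D}.
Row 2, column 5: eliminating its row and column leaves {D, E}.
Row 4, column 4: eliminating its row and column leaves {A, D, F}.
Row 4, column 5: eliminating its row and column leaves {D}.
Row 4, column 6: eliminating its row and column leaves {A, F}.
Row 5, column 3: eliminating its row and column leaves {D}.
Row 5, column 4: eliminating its row and column leaves {A, D, F}.
Row 5, column 6: eliminating its row and column leaves {A, F}.
Row 6, column 4: eliminating its row and column leaves {C}.
Enumerating the assignments across these blanks that avoid any row or column repeat gives 2 completions.

2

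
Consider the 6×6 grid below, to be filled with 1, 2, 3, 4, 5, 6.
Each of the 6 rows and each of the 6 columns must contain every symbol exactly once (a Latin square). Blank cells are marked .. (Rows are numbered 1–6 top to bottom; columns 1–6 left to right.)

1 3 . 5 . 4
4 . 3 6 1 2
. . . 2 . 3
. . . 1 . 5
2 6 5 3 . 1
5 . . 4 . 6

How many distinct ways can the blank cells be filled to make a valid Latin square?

3

Row 1, column 3: eliminating its row and column leaves {2, 6}.
Row 1, column 5: eliminating its row and column leaves {2, 6}.
Row 2, column 2: eliminating its row and column leaves {5}.
Row 3, column 1: eliminating its row and column leaves {6}.
Row 3, column 2: eliminating its row and column leaves {1, 4, 5}.
Row 3, column 3: eliminating its row and column leaves {1, 4, 6}.
Row 3, column 5: eliminating its row and column leaves {4, 5, 6}.
Row 4, column 1: eliminating its row and column leaves {3, 6}.
Row 4, column 2: eliminating its row and column leaves {2, 4}.
Row 4, column 3: eliminating its row and column leaves {2, 4, 6}.
Row 4, column 5: eliminating its row and column leaves {2, 3, 4, 6}.
Row 5, column 5: eliminating its row and column leaves {4}.
Row 6, column 2: eliminating its row and column leaves {1, 2}.
Row 6, column 3: eliminating its row and column leaves {1, 2}.
Row 6, column 5: eliminating its row and column leaves {2, 3}.
Enumerating the assignments across these blanks that avoid any row or column repeat gives 3 completions.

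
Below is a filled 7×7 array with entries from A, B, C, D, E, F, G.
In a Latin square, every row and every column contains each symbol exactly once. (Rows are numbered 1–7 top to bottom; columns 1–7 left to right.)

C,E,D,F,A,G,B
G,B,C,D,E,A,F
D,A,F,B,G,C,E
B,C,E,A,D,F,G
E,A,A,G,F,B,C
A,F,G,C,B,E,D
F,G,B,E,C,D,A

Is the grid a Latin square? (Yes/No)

No

Column 2 contains A twice (at rows 3 and 5), so it is not a permutation.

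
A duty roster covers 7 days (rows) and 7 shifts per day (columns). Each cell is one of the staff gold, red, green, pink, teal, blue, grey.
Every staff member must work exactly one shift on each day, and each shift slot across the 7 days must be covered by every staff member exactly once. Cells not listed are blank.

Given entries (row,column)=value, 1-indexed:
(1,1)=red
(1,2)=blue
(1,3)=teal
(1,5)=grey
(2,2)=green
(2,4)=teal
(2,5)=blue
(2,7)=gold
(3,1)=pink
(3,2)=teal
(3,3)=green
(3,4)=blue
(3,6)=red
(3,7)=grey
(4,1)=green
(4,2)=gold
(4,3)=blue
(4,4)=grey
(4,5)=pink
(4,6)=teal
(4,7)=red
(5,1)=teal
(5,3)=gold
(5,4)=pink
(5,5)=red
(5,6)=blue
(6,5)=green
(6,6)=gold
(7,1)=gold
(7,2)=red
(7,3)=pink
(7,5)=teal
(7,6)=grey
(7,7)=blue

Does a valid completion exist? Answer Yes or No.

Yes

No day or shift among the givens repeats a symbol, and propagating forced cells runs into no contradiction.
One valid completion exists (for instance, red blue teal gold grey green pink / grey green red teal blue pink gold / pink teal green blue gold red grey / green gold blue grey pink teal red / teal grey gold pink red blue green / blue pink grey red green gold teal / gold red pink green teal grey blue).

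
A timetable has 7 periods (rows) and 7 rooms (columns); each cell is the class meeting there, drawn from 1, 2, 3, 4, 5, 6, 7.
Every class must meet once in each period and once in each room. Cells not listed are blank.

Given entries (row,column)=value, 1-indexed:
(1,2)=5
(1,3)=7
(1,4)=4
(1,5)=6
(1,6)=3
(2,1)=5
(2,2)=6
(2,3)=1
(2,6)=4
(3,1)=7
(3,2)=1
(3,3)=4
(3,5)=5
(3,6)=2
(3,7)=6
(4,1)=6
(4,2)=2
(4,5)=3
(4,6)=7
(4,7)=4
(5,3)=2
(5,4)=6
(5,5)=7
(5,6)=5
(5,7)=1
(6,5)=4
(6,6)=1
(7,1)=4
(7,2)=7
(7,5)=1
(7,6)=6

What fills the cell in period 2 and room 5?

Period 2 already has {1, 4, 5, 6} and room 5 already has {1, 3, 4, 5, 6, 7}, so period 2, room 5 must be 2.

2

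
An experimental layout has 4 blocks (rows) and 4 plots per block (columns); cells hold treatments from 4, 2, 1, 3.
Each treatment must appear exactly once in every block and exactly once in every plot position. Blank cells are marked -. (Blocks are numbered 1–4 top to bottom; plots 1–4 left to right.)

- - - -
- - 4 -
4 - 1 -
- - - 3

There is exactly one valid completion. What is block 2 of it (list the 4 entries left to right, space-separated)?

Block 3, plot 4: block 3 has {4, 1} and plot 4 has {3}, leaving only 2.
Block 2, plot 4: block 2 has {4} and plot 4 has {2, 3}, leaving only 1.
Block 1, plot 4: block 1 has {} and plot 4 has {2, 1, 3}, leaving only 4.
Block 3, plot 2: block 3 has {4, 2, 1} and plot 2 has {}, leaving only 3.
Block 2, plot 2: block 2 has {4, 1} and plot 2 has {3}, leaving only 2.
Block 2, plot 1: block 2 has {4, 2, 1} and plot 1 has {4}, leaving only 3.
So block 2 reads: 3 2 4 1.

3 2 4 1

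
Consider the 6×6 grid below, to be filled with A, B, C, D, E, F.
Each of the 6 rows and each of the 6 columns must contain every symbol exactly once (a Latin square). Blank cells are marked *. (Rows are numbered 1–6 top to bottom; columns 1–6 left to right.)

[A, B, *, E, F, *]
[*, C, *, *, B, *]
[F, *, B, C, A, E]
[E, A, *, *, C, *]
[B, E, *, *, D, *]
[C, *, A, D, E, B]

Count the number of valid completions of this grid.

3

Row 1, column 3: eliminating its row and column leaves {C, D}.
Row 1, column 6: eliminating its row and column leaves {C, D}.
Row 2, column 1: eliminating its row and column leaves {D}.
Row 2, column 3: eliminating its row and column leaves {D, E, F}.
Row 2, column 4: eliminating its row and column leaves {A, F}.
Row 2, column 6: eliminating its row and column leaves {A, D, F}.
Row 3, column 2: eliminating its row and column leaves {D}.
Row 4, column 3: eliminating its row and column leaves {D, F}.
Row 4, column 4: eliminating its row and column leaves {B, F}.
Row 4, column 6: eliminating its row and column leaves {D, F}.
Row 5, column 3: eliminating its row and column leaves {C, F}.
Row 5, column 4: eliminating its row and column leaves {A, F}.
Row 5, column 6: eliminating its row and column leaves {A, C, F}.
Row 6, column 2: eliminating its row and column leaves {F}.
Enumerating the assignments across these blanks that avoid any row or column repeat gives 3 completions.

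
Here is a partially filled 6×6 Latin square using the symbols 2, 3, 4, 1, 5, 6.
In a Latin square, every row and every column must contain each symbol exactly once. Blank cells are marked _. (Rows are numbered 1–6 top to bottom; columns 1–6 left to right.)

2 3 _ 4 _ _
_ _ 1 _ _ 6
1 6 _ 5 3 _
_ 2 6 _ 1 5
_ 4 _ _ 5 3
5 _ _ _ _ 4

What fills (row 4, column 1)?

4

Row 1, column 3: row 1 has {2, 3, 4} and column 3 has {1, 6}, leaving only 5.
Row 1, column 5: row 1 has {2, 3, 4, 5} and column 5 has {3, 1, 5}, leaving only 6.
Row 1, column 6: row 1 has {2, 3, 4, 5, 6} and column 6 has {3, 4, 5, 6}, leaving only 1.
Row 2, column 2: row 2 has {1, 6} and column 2 has {2, 3, 4, 6}, leaving only 5.
Row 3, column 6: row 3 has {3, 1, 5, 6} and column 6 has {3, 4, 1, 5, 6}, leaving only 2.
Row 3, column 3: row 3 has {2, 3, 1, 5, 6} and column 3 has {1, 5, 6}, leaving only 4.
Row 4, column 4: row 4 has {2, 1, 5, 6} and column 4 has {4, 5}, leaving only 3.
Row 4 already has {2, 3, 1, 5, 6} and column 1 already has {2, 1, 5}, so row 4, column 1 must be 4.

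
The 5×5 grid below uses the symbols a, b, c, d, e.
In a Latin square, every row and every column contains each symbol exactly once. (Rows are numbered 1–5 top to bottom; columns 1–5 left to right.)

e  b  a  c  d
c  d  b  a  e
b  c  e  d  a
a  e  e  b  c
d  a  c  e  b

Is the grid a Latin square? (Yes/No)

Column 3 contains e twice (at rows 3 and 4), so it is not a permutation.

No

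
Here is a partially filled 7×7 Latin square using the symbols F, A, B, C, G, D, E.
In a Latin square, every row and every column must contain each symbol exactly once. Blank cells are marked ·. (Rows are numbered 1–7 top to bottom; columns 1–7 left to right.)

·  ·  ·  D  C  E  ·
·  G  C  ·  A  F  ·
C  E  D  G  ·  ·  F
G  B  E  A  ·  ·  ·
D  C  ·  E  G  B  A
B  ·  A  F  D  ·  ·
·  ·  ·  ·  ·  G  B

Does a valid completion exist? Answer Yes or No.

No

Row 6, column 2: row 6 together with column 2 already contain {F, A, B, C, G, D, E} — every symbol — so nothing can go there. The grid has no valid completion.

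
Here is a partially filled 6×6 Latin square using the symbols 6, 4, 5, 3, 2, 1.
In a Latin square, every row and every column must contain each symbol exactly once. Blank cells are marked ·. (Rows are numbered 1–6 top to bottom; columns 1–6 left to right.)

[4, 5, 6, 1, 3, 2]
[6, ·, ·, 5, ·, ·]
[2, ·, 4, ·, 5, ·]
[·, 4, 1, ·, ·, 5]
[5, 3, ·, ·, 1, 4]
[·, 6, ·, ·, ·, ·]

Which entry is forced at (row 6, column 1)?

Row 3, column 2: row 3 has {4, 5, 2} and column 2 has {6, 4, 5, 3}, leaving only 1.
Row 2, column 2: row 2 has {6, 5} and column 2 has {6, 4, 5, 3, 1}, leaving only 2.
Row 2, column 3: row 2 has {6, 5, 2} and column 3 has {6, 4, 1}, leaving only 3.
Row 2, column 5: row 2 has {6, 5, 3, 2} and column 5 has {5, 3, 1}, leaving only 4.
Row 2, column 6: row 2 has {6, 4, 5, 3, 2} and column 6 has {4, 5, 2}, leaving only 1.
Row 4, column 1: row 4 has {4, 5, 1} and column 1 has {6, 4, 5, 2}, leaving only 3.
Row 6 already has {6} and column 1 already has {6, 4, 5, 3, 2}, so row 6, column 1 must be 1.

1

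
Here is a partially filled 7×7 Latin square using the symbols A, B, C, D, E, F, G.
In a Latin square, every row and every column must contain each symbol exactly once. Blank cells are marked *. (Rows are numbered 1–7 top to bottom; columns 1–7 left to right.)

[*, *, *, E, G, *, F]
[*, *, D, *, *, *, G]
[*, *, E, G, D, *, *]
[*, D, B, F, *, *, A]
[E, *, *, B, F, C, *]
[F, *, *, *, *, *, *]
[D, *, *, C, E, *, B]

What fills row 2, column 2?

E

Row 2, column 4: row 2 has {D, G} and column 4 has {B, C, E, F, G}, leaving only A.
Row 3, column 7: row 3 has {D, E, G} and column 7 has {A, B, F, G}, leaving only C.
Row 4, column 5: row 4 has {A, B, D, F} and column 5 has {D, E, F, G}, leaving only C.
Row 2, column 5: row 2 has {A, D, G} and column 5 has {C, D, E, F, G}, leaving only B.
Row 2, column 1: row 2 has {A, B, D, G} and column 1 has {D, E, F}, leaving only C.
Row 4, column 1: row 4 has {A, B, C, D, F} and column 1 has {C, D, E, F}, leaving only G.
Row 4, column 6: row 4 has {A, B, C, D, F, G} and column 6 has {C}, leaving only E.
Row 2, column 6: row 2 has {A, B, C, D, G} and column 6 has {C, E}, leaving only F.
Row 2 already has {A, B, C, D, F, G} and column 2 already has {D}, so row 2, column 2 must be E.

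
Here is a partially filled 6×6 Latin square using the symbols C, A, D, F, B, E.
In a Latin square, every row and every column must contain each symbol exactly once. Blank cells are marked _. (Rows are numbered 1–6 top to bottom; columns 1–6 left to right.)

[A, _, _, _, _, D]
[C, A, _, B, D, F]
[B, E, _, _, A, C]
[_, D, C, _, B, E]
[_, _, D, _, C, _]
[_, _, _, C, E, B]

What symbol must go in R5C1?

Row 1, column 5: row 1 has {A, D} and column 5 has {C, A, D, B, E}, leaving only F.
Row 1, column 4: row 1 has {A, D, F} and column 4 has {C, B}, leaving only E.
Row 1, column 3: row 1 has {A, D, F, E} and column 3 has {C, D}, leaving only B.
Row 1, column 2: row 1 has {A, D, F, B, E} and column 2 has {A, D, E}, leaving only C.
Row 2, column 3: row 2 has {C, A, D, F, B} and column 3 has {C, D, B}, leaving only E.
Row 3, column 3: row 3 has {C, A, B, E} and column 3 has {C, D, B, E}, leaving only F.
Row 3, column 4: row 3 has {C, A, F, B, E} and column 4 has {C, B, E}, leaving only D.
Row 4, column 1: row 4 has {C, D, B, E} and column 1 has {C, A, B}, leaving only F.
Row 5 already has {C, D} and column 1 already has {C, A, F, B}, so row 5, column 1 must be E.

E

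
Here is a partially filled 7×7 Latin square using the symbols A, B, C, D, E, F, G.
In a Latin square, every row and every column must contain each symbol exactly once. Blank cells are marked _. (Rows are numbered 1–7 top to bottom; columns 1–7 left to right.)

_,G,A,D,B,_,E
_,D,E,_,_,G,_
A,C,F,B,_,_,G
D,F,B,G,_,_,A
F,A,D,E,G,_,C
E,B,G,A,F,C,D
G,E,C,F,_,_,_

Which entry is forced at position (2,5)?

A

Row 1, column 1: row 1 has {A, B, D, E, G} and column 1 has {A, D, E, F, G}, leaving only C.
Row 1, column 6: row 1 has {A, B, C, D, E, G} and column 6 has {C, G}, leaving only F.
Row 2, column 1: row 2 has {D, E, G} and column 1 has {A, C, D, E, F, G}, leaving only B.
Row 2, column 4: row 2 has {B, D, E, G} and column 4 has {A, B, D, E, F, G}, leaving only C.
Row 2 already has {B, C, D, E, G} and column 5 already has {B, F, G}, so row 2, column 5 must be A.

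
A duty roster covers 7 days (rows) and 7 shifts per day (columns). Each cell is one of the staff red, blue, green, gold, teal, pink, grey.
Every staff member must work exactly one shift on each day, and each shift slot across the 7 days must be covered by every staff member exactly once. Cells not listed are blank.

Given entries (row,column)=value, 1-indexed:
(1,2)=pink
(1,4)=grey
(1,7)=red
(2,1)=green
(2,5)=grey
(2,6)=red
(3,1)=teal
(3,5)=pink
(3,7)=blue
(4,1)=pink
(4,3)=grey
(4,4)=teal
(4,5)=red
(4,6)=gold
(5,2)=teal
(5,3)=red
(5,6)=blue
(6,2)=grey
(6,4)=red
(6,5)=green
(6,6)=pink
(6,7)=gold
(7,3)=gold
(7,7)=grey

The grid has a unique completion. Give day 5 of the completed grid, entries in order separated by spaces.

grey teal red green gold blue pink

Day 5, shift 5: day 5 has {red, blue, teal} and shift 5 has {red, green, pink, grey}, leaving only gold.
Day 5, shift 1: day 5 has {red, blue, gold, teal} and shift 1 has {green, teal, pink}, leaving only grey.
Day 3, shift 3: day 3 has {blue, teal, pink} and shift 3 has {red, gold, grey}, leaving only green.
Day 3, shift 4: day 3 has {blue, green, teal, pink} and shift 4 has {red, teal, grey}, leaving only gold.
Day 3, shift 2: day 3 has {blue, green, gold, teal, pink} and shift 2 has {teal, pink, grey}, leaving only red.
Day 3, shift 6: day 3 has {red, blue, green, gold, teal, pink} and shift 6 has {red, blue, gold, pink}, leaving only grey.
Day 4, shift 7: day 4 has {red, gold, teal, pink, grey} and shift 7 has {red, blue, gold, grey}, leaving only green.
Day 5, shift 7: day 5 has {red, blue, gold, teal, grey} and shift 7 has {red, blue, green, gold, grey}, leaving only pink.
Day 5, shift 4: day 5 has {red, blue, gold, teal, pink, grey} and shift 4 has {red, gold, teal, grey}, leaving only green.
So day 5 reads: grey teal red green gold blue pink.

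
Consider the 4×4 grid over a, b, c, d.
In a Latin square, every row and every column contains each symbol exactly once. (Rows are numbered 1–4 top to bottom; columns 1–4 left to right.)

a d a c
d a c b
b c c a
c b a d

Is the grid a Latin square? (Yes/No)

Row 3 contains c twice (at columns 2 and 3); row 1 is also not a permutation.

No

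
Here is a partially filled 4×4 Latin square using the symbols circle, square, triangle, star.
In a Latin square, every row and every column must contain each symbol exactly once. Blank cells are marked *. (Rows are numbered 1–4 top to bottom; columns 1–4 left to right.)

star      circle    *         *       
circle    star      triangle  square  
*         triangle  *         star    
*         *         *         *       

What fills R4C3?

Row 1, column 3: row 1 has {circle, star} and column 3 has {triangle}, leaving only square.
Row 1, column 4: row 1 has {circle, square, star} and column 4 has {square, star}, leaving only triangle.
Row 3, column 1: row 3 has {triangle, star} and column 1 has {circle, star}, leaving only square.
Row 3, column 3: row 3 has {square, triangle, star} and column 3 has {square, triangle}, leaving only circle.
Row 4 already has {} and column 3 already has {circle, square, triangle}, so row 4, column 3 must be star.

star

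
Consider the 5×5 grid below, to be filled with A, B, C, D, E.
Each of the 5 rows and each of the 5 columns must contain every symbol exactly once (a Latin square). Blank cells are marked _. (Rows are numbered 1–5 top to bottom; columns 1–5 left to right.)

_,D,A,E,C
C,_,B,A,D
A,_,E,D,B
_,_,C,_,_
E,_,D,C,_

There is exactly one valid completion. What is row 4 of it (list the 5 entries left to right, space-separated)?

Row 4, column 4: row 4 has {C} and column 4 has {A, C, D, E}, leaving only B.
Row 4, column 1: row 4 has {B, C} and column 1 has {A, C, E}, leaving only D.
Row 1, column 1: row 1 has {A, C, D, E} and column 1 has {A, C, D, E}, leaving only B.
Row 2, column 2: row 2 has {A, B, C, D} and column 2 has {D}, leaving only E.
Row 4, column 2: row 4 has {B, C, D} and column 2 has {D, E}, leaving only A.
Row 4, column 5: row 4 has {A, B, C, D} and column 5 has {B, C, D}, leaving only E.
So row 4 reads: D A C B E.

D A C B E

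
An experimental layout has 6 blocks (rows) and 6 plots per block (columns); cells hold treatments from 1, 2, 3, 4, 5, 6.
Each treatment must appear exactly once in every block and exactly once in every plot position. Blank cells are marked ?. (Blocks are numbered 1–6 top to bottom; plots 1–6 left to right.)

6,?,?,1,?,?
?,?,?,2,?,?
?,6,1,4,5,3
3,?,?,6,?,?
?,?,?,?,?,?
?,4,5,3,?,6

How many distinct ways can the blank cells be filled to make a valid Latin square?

Block 1, plot 2: eliminating its block and plot leaves {2, 3, 5}.
Block 1, plot 3: eliminating its block and plot leaves {2, 3, 4}.
Block 1, plot 5: eliminating its block and plot leaves {2, 3, 4}.
Block 1, plot 6: eliminating its block and plot leaves {2, 4, 5}.
Block 2, plot 1: eliminating its block and plot leaves {1, 4, 5}.
Block 2, plot 2: eliminating its block and plot leaves {1, 3, 5}.
Block 2, plot 3: eliminating its block and plot leaves {3, 4, 6}.
Block 2, plot 5: eliminating its block and plot leaves {1, 3, 4, 6}.
Block 2, plot 6: eliminating its block and plot leaves {1, 4, 5}.
Block 3, plot 1: eliminating its block and plot leaves {2}.
Block 4, plot 2: eliminating its block and plot leaves {1, 2, 5}.
Block 4, plot 3: eliminating its block and plot leaves {2, 4}.
Block 4, plot 5: eliminating its block and plot leaves {1, 2, 4}.
Block 4, plot 6: eliminating its block and plot leaves {1, 2, 4, 5}.
Block 5, plot 1: eliminating its block and plot leaves {1, 2, 4, 5}.
Block 5, plot 2: eliminating its block and plot leaves {1, 2, 3, 5}.
Block 5, plot 3: eliminating its block and plot leaves {2, 3, 4, 6}.
Block 5, plot 4: eliminating its block and plot leaves {5}.
Block 5, plot 5: eliminating its block and plot leaves {1, 2, 3, 4, 6}.
Block 5, plot 6: eliminating its block and plot leaves {1, 2, 4, 5}.
Block 6, plot 1: eliminating its block and plot leaves {1, 2}.
Block 6, plot 5: eliminating its block and plot leaves {1, 2}.
Enumerating the assignments across these blanks that avoid any block or plot repeat gives 10 completions.

10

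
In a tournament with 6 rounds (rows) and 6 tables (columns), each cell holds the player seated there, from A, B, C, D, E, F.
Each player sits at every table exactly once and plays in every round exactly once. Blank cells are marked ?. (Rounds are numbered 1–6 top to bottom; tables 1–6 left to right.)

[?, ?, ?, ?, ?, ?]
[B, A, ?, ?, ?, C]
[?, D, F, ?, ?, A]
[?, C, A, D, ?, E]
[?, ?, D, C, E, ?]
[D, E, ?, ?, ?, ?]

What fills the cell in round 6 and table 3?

Round 2, table 3: round 2 has {A, B, C} and table 3 has {A, D, F}, leaving only E.
Round 2, table 4: round 2 has {A, B, C, E} and table 4 has {C, D}, leaving only F.
Round 2, table 5: round 2 has {A, B, C, E, F} and table 5 has {E}, leaving only D.
Round 4, table 1: round 4 has {A, C, D, E} and table 1 has {B, D}, leaving only F.
Round 4, table 5: round 4 has {A, C, D, E, F} and table 5 has {D, E}, leaving only B.
Round 3, table 5: round 3 has {A, D, F} and table 5 has {B, D, E}, leaving only C.
Round 3, table 1: round 3 has {A, C, D, F} and table 1 has {B, D, F}, leaving only E.
Round 3, table 4: round 3 has {A, C, D, E, F} and table 4 has {C, D, F}, leaving only B.
Round 5, table 1: round 5 has {C, D, E} and table 1 has {B, D, E, F}, leaving only A.
Round 1, table 1: round 1 has {} and table 1 has {A, B, D, E, F}, leaving only C.
Round 1, table 3: round 1 has {C} and table 3 has {A, D, E, F}, leaving only B.
Round 6 already has {D, E} and table 3 already has {A, B, D, E, F}, so round 6, table 3 must be C.

C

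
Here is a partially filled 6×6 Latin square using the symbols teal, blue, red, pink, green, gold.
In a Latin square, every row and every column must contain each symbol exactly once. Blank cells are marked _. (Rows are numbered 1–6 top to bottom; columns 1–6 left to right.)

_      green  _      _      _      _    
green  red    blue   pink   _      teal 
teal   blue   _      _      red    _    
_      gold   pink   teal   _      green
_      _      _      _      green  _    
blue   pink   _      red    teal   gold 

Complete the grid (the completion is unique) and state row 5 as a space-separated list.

pink teal red gold green blue

Row 5, column 2: row 5 has {green} and column 2 has {blue, red, pink, green, gold}, leaving only teal.
Row 2, column 5: row 2 has {teal, blue, red, pink, green} and column 5 has {teal, red, green}, leaving only gold.
Row 3, column 6: row 3 has {teal, blue, red} and column 6 has {teal, green, gold}, leaving only pink.
Row 4, column 1: row 4 has {teal, pink, green, gold} and column 1 has {teal, blue, green}, leaving only red.
Row 4, column 5: row 4 has {teal, red, pink, green, gold} and column 5 has {teal, red, green, gold}, leaving only blue.
Row 1, column 5: row 1 has {green} and column 5 has {teal, blue, red, green, gold}, leaving only pink.
Row 1, column 1: row 1 has {pink, green} and column 1 has {teal, blue, red, green}, leaving only gold.
Row 5, column 1: row 5 has {teal, green} and column 1 has {teal, blue, red, green, gold}, leaving only pink.
Row 1, column 4: row 1 has {pink, green, gold} and column 4 has {teal, red, pink}, leaving only blue.
Row 5, column 4: row 5 has {teal, pink, green} and column 4 has {teal, blue, red, pink}, leaving only gold.
Row 5, column 3: row 5 has {teal, pink, green, gold} and column 3 has {blue, pink}, leaving only red.
Row 5, column 6: row 5 has {teal, red, pink, green, gold} and column 6 has {teal, pink, green, gold}, leaving only blue.
So row 5 reads: pink teal red gold green blue.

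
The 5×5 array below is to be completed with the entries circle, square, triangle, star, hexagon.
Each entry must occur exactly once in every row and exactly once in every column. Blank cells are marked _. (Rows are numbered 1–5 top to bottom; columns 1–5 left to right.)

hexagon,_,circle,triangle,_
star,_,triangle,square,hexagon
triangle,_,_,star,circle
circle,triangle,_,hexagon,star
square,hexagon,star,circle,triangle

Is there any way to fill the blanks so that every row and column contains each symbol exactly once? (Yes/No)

No row or column among the givens repeats a symbol, and propagating forced cells runs into no contradiction.
One valid completion exists (for instance, hexagon star circle triangle square / star circle triangle square hexagon / triangle square hexagon star circle / circle triangle square hexagon star / square hexagon star circle triangle).

Yes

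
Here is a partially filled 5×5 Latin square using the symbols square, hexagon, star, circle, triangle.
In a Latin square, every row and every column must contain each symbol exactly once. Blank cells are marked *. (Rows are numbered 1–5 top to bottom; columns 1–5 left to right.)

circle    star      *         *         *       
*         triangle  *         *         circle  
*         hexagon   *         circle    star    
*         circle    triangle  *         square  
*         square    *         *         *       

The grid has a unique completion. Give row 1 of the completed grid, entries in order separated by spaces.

Row 3, column 3: row 3 has {hexagon, star, circle} and column 3 has {triangle}, leaving only square.
Row 1, column 3: row 1 has {star, circle} and column 3 has {square, triangle}, leaving only hexagon.
Row 1, column 5: row 1 has {hexagon, star, circle} and column 5 has {square, star, circle}, leaving only triangle.
Row 1, column 4: row 1 has {hexagon, star, circle, triangle} and column 4 has {circle}, leaving only square.
So row 1 reads: circle star hexagon square triangle.

circle star hexagon square triangle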